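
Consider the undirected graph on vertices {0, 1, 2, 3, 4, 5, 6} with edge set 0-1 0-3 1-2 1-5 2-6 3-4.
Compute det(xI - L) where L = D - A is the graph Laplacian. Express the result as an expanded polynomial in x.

x^7 - 12x^6 + 54x^5 - 114x^4 + 115x^3 - 50x^2 + 7x

Each diagonal entry of L is the vertex degree and each off-diagonal entry is -1 where an edge is present, 0 otherwise; in the order [0, 1, 2, 3, 4, 5, 6] the diagonal is [2, 3, 2, 2, 1, 1, 1]. L has integer entries, so p(x) = det(xI - L) has integer coefficients. Expanding the determinant yields x^7 - 12x^6 + 54x^5 - 114x^4 + 115x^3 - 50x^2 + 7x. Since p(0) = det(-L) = 0, x divides p(x). The largest eigenvalue, 4.3342, is at most the vertex count 7.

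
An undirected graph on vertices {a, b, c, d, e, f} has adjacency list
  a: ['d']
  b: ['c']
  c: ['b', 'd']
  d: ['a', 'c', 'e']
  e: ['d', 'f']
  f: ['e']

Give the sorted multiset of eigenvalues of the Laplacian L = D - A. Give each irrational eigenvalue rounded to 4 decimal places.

[0, 0.3820, 0.6972, 2, 2.6180, 4.3028]

Reading degrees in the order [a, b, c, d, e, f] gives [1, 1, 2, 3, 2, 1]; set D = diag(1, 1, 2, 3, 2, 1) and form L = D - A. Diagonalising L (or applying a numerical eigensolver to the 6x6 matrix) gives the spectrum above.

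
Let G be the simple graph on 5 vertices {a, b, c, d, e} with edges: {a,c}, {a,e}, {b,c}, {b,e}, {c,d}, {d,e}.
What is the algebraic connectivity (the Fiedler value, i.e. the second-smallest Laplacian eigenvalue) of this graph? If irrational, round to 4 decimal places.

With the vertex order [a, b, c, d, e], the degrees are [2, 2, 3, 2, 3], giving D = diag(2, 2, 3, 2, 3) and L = D - A. The smallest Laplacian eigenvalue is always 0. The next one, lambda_2 = 2, measures how hard the graph is to disconnect: larger values mean better connectivity. By the matrix-tree theorem the graph has (1/5) * product of the nonzero eigenvalues = 12 spanning trees.

2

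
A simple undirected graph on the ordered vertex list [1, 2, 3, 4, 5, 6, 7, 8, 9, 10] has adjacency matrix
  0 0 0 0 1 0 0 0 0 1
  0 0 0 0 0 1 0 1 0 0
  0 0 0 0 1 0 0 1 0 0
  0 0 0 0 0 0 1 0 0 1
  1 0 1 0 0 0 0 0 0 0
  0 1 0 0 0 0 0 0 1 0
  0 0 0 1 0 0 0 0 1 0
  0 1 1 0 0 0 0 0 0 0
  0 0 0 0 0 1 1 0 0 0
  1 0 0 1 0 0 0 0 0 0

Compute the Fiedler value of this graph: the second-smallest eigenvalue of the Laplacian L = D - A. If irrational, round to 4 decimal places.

0.3820

With the vertex order [1, 2, 3, 4, 5, 6, 7, 8, 9, 10], the degrees are [2, 2, 2, 2, 2, 2, 2, 2, 2, 2], giving D = diag(2, 2, 2, 2, 2, 2, 2, 2, 2, 2) and L = D - A. The sorted Laplacian eigenvalues are [0, 0.3820, 0.3820, 1.3820, 1.3820, 2.6180, 2.6180, 3.6180, 3.6180, 4]; the algebraic connectivity is the second entry, 0.3820.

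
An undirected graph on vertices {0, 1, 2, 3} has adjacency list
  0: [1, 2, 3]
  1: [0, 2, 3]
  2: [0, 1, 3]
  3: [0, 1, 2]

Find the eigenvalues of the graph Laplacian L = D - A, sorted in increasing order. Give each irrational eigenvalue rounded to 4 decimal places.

Each diagonal entry of L is the vertex degree and each off-diagonal entry is -1 where an edge is present, 0 otherwise; in the order [0, 1, 2, 3] the diagonal is [3, 3, 3, 3]. Since every row of L sums to 0, the all-ones vector is in the kernel and 0 is an eigenvalue. The single zero eigenvalue shows the graph is connected.

[0, 4, 4, 4]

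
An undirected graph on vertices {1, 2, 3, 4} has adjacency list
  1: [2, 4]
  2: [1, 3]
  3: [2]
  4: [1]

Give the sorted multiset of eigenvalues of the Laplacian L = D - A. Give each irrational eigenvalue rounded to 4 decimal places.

Each diagonal entry of L is the vertex degree and each off-diagonal entry is -1 where an edge is present, 0 otherwise; in the order [1, 2, 3, 4] the diagonal is [2, 2, 1, 1]. Since every row of L sums to 0, the all-ones vector is in the kernel and 0 is an eigenvalue. The single zero eigenvalue shows the graph is connected. There is one zero in the spectrum, matching the 1 component. The eigenvalues sum to 6, which equals trace(L) = 2|E|.

[0, 0.5858, 2, 3.4142]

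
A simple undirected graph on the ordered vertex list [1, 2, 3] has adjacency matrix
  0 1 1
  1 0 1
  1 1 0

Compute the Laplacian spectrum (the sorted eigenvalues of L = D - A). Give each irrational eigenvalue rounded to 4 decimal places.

[0, 3, 3]

With the vertex order [1, 2, 3], the degrees are [2, 2, 2], giving D = diag(2, 2, 2) and L = D - A. The multiplicity of 0 as a Laplacian eigenvalue equals the number of connected components. The single zero eigenvalue shows the graph is connected. There is one zero in the spectrum, matching the 1 component.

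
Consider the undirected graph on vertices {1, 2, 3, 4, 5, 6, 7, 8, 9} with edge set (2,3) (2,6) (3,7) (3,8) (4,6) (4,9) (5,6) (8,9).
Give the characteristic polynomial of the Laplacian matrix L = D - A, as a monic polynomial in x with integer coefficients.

x^9 - 16x^8 + 102x^7 - 332x^6 + 589x^5 - 564x^4 + 267x^3 - 48x^2

Each diagonal entry of L is the vertex degree and each off-diagonal entry is -1 where an edge is present, 0 otherwise; in the order [1, 2, 3, 4, 5, 6, 7, 8, 9] the diagonal is [0, 2, 3, 2, 1, 3, 1, 2, 2]. Computing det(xI - L) by cofactor expansion (or equivalently via sum-over-permutations) gives x^9 - 16x^8 + 102x^7 - 332x^6 + 589x^5 - 564x^4 + 267x^3 - 48x^2. The coefficient of x^8 equals -trace(L) = -16, matching the sum of degrees. The largest eigenvalue, 4.5962, is at most the vertex count 9.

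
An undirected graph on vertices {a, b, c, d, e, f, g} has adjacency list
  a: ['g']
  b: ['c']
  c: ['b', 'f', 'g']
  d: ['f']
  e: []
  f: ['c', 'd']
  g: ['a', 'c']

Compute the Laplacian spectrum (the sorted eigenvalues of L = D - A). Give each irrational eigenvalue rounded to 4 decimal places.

[0, 0, 0.3820, 0.6972, 2, 2.6180, 4.3028]

With the vertex order [a, b, c, d, e, f, g], the degrees are [1, 1, 3, 1, 0, 2, 2], giving D = diag(1, 1, 3, 1, 0, 2, 2) and L = D - A. Diagonalising L (or applying a numerical eigensolver to the 7x7 matrix) gives the spectrum above. The 2 zero eigenvalues correspond to the 2 connected components. The largest eigenvalue, 4.3028, is at most the vertex count 7.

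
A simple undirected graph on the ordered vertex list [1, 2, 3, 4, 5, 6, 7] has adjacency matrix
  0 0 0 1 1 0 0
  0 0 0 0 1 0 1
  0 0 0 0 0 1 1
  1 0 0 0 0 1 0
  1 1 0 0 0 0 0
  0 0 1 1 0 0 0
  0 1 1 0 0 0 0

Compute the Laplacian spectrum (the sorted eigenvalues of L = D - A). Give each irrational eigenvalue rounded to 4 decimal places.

With the vertex order [1, 2, 3, 4, 5, 6, 7], the degrees are [2, 2, 2, 2, 2, 2, 2], giving D = diag(2, 2, 2, 2, 2, 2, 2) and L = D - A. Since every row of L sums to 0, the all-ones vector is in the kernel and 0 is an eigenvalue. By the matrix-tree theorem the graph has (1/7) * product of the nonzero eigenvalues = 7 spanning trees. The largest eigenvalue, 3.8019, is at most the vertex count 7.

[0, 0.7530, 0.7530, 2.4450, 2.4450, 3.8019, 3.8019]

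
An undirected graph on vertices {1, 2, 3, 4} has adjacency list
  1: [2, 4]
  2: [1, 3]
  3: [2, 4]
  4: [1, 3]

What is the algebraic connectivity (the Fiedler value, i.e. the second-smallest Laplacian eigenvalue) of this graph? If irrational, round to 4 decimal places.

2

Each diagonal entry of L is the vertex degree and each off-diagonal entry is -1 where an edge is present, 0 otherwise; in the order [1, 2, 3, 4] the diagonal is [2, 2, 2, 2]. The smallest Laplacian eigenvalue is always 0. The next one, lambda_2 = 2, measures how hard the graph is to disconnect: larger values mean better connectivity. The largest eigenvalue, 4, is at most the vertex count 4.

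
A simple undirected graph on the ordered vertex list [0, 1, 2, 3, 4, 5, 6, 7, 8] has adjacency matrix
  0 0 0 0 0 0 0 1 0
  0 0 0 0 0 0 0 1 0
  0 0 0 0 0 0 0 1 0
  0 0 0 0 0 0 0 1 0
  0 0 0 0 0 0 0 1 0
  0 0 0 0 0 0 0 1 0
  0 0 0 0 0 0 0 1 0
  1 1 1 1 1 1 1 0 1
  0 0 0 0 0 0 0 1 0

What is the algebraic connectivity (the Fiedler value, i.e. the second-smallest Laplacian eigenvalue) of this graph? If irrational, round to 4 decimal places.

1

With the vertex order [0, 1, 2, 3, 4, 5, 6, 7, 8], the degrees are [1, 1, 1, 1, 1, 1, 1, 8, 1], giving D = diag(1, 1, 1, 1, 1, 1, 1, 8, 1) and L = D - A. The sorted Laplacian eigenvalues are [0, 1, 1, 1, 1, 1, 1, 1, 9]; the algebraic connectivity is the second entry, 1. By the matrix-tree theorem the graph has (1/9) * product of the nonzero eigenvalues = 1 spanning tree. The eigenvalues sum to 16, which equals trace(L) = 2|E|.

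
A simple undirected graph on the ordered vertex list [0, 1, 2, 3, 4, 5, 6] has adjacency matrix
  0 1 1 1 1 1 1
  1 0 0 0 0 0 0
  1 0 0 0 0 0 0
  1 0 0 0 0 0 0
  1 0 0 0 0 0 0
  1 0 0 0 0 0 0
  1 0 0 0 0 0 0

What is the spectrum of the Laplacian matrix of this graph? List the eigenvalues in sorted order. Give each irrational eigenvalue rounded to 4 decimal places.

[0, 1, 1, 1, 1, 1, 7]

With the vertex order [0, 1, 2, 3, 4, 5, 6], the degrees are [6, 1, 1, 1, 1, 1, 1], giving D = diag(6, 1, 1, 1, 1, 1, 1) and L = D - A. Diagonalising L (or applying a numerical eigensolver to the 7x7 matrix) gives the spectrum above. The largest eigenvalue, 7, is at most the vertex count 7. The eigenvalues sum to 12, which equals trace(L) = 2|E|.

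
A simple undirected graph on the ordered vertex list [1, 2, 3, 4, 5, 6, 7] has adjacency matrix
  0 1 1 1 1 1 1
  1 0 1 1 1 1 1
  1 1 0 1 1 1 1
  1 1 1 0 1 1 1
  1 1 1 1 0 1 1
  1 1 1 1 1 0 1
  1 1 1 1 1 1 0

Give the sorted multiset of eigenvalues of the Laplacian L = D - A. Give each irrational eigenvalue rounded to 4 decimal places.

Each diagonal entry of L is the vertex degree and each off-diagonal entry is -1 where an edge is present, 0 otherwise; in the order [1, 2, 3, 4, 5, 6, 7] the diagonal is [6, 6, 6, 6, 6, 6, 6]. Since every row of L sums to 0, the all-ones vector is in the kernel and 0 is an eigenvalue.

[0, 7, 7, 7, 7, 7, 7]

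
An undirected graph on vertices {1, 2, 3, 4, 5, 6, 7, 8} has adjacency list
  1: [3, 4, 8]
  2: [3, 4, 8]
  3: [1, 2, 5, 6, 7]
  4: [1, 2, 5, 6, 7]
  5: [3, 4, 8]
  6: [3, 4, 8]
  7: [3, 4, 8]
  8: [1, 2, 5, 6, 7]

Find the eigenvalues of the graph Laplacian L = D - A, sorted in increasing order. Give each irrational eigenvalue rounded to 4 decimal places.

With the vertex order [1, 2, 3, 4, 5, 6, 7, 8], the degrees are [3, 3, 5, 5, 3, 3, 3, 5], giving D = diag(3, 3, 5, 5, 3, 3, 3, 5) and L = D - A. The multiplicity of 0 as a Laplacian eigenvalue equals the number of connected components. There is one zero in the spectrum, matching the 1 component. By the matrix-tree theorem the graph has (1/8) * product of the nonzero eigenvalues = 2025 spanning trees.

[0, 3, 3, 3, 3, 5, 5, 8]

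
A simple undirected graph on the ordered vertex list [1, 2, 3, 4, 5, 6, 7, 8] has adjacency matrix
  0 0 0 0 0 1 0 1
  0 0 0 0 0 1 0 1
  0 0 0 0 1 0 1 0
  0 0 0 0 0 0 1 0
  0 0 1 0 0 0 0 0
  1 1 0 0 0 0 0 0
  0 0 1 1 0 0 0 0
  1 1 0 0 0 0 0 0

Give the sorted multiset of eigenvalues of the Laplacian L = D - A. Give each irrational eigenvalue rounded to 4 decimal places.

[0, 0, 0.5858, 2, 2, 2, 3.4142, 4]

With the vertex order [1, 2, 3, 4, 5, 6, 7, 8], the degrees are [2, 2, 2, 1, 1, 2, 2, 2], giving D = diag(2, 2, 2, 1, 1, 2, 2, 2) and L = D - A. L is symmetric positive semidefinite, so every eigenvalue is real and nonnegative. The 2 zero eigenvalues correspond to the 2 connected components. There are 2 zeros in the spectrum, matching the 2 components.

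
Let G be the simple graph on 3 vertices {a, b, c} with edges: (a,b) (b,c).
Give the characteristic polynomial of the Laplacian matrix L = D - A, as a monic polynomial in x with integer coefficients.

x^3 - 4x^2 + 3x

Each diagonal entry of L is the vertex degree and each off-diagonal entry is -1 where an edge is present, 0 otherwise; in the order [a, b, c] the diagonal is [1, 2, 1]. The eigenvalues of L are [0, 1, 3]; the characteristic polynomial is the product of (x - lambda_i), which multiplies out to x^3 - 4x^2 + 3x. The coefficient of x^2 equals -trace(L) = -4, matching the sum of degrees. There is one zero in the spectrum, matching the 1 component.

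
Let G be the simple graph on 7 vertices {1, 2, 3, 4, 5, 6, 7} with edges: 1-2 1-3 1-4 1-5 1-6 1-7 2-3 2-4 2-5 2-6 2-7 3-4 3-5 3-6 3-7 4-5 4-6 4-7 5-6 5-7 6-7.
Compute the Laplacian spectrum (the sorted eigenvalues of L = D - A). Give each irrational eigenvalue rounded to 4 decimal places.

[0, 7, 7, 7, 7, 7, 7]

With the vertex order [1, 2, 3, 4, 5, 6, 7], the degrees are [6, 6, 6, 6, 6, 6, 6], giving D = diag(6, 6, 6, 6, 6, 6, 6) and L = D - A. Diagonalising L (or applying a numerical eigensolver to the 7x7 matrix) gives the spectrum above.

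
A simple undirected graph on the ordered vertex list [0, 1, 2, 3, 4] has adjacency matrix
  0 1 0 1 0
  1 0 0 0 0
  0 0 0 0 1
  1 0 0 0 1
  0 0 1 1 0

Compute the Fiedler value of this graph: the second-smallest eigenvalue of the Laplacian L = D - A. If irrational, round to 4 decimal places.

With the vertex order [0, 1, 2, 3, 4], the degrees are [2, 1, 1, 2, 2], giving D = diag(2, 1, 1, 2, 2) and L = D - A. The sorted Laplacian eigenvalues are [0, 0.3820, 1.3820, 2.6180, 3.6180]; the algebraic connectivity is the second entry, 0.3820.

0.3820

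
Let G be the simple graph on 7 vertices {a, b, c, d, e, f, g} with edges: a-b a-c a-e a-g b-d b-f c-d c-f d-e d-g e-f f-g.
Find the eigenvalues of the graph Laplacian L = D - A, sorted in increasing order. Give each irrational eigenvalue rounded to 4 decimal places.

With the vertex order [a, b, c, d, e, f, g], the degrees are [4, 3, 3, 4, 3, 4, 3], giving D = diag(4, 3, 3, 4, 3, 4, 3) and L = D - A. Diagonalising L (or applying a numerical eigensolver to the 7x7 matrix) gives the spectrum above. The single zero eigenvalue shows the graph is connected. There is one zero in the spectrum, matching the 1 component.

[0, 3, 3, 3, 4, 4, 7]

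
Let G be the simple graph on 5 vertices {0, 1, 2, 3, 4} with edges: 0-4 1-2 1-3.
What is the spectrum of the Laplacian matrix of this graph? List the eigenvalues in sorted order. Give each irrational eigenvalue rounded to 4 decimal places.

Reading degrees in the order [0, 1, 2, 3, 4] gives [1, 2, 1, 1, 1]; set D = diag(1, 2, 1, 1, 1) and form L = D - A. Since every row of L sums to 0, the all-ones vector is in the kernel and 0 is an eigenvalue. The 2 zero eigenvalues correspond to the 2 connected components. The largest eigenvalue, 3, is at most the vertex count 5.

[0, 0, 1, 2, 3]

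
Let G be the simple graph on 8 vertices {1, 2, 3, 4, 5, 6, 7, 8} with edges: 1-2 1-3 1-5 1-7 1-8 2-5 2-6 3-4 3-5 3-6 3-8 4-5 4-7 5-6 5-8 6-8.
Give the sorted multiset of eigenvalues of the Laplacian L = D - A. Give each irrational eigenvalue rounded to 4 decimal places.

[0, 1.5402, 2.9054, 3.4489, 4.5663, 5.6649, 6.7125, 7.1618]

With the vertex order [1, 2, 3, 4, 5, 6, 7, 8], the degrees are [5, 3, 5, 3, 6, 4, 2, 4], giving D = diag(5, 3, 5, 3, 6, 4, 2, 4) and L = D - A. Diagonalising L (or applying a numerical eigensolver to the 8x8 matrix) gives the spectrum above.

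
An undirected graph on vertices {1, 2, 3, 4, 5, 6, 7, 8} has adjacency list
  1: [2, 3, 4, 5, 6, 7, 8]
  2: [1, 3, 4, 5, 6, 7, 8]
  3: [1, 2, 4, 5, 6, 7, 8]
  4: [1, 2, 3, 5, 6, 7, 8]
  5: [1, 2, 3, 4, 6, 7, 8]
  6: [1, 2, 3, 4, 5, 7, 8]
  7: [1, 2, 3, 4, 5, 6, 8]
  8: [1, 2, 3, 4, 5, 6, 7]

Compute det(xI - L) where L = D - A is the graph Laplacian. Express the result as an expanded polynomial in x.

x^8 - 56x^7 + 1344x^6 - 17920x^5 + 143360x^4 - 688128x^3 + 1835008x^2 - 2097152x

With the vertex order [1, 2, 3, 4, 5, 6, 7, 8], the degrees are [7, 7, 7, 7, 7, 7, 7, 7], giving D = diag(7, 7, 7, 7, 7, 7, 7, 7) and L = D - A. Computing det(xI - L) by cofactor expansion (or equivalently via sum-over-permutations) gives x^8 - 56x^7 + 1344x^6 - 17920x^5 + 143360x^4 - 688128x^3 + 1835008x^2 - 2097152x. The constant term is 0 because L is singular (the all-ones vector lies in its kernel). By the matrix-tree theorem the graph has (1/8) * product of the nonzero eigenvalues = 262144 spanning trees.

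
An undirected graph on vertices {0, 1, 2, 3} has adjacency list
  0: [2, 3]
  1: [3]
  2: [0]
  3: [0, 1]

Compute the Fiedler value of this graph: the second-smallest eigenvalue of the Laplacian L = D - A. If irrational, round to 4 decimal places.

Each diagonal entry of L is the vertex degree and each off-diagonal entry is -1 where an edge is present, 0 otherwise; in the order [0, 1, 2, 3] the diagonal is [2, 1, 1, 2]. The sorted Laplacian eigenvalues are [0, 0.5858, 2, 3.4142]; the algebraic connectivity is the second entry, 0.5858. The eigenvalues sum to 6, which equals trace(L) = 2|E|.

0.5858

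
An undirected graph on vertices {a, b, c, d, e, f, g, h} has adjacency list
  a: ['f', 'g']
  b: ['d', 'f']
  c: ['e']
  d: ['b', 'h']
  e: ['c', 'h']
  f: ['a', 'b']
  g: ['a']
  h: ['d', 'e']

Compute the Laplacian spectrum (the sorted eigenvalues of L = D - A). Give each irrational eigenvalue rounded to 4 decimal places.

[0, 0.1522, 0.5858, 1.2346, 2, 2.7654, 3.4142, 3.8478]

Reading degrees in the order [a, b, c, d, e, f, g, h] gives [2, 2, 1, 2, 2, 2, 1, 2]; set D = diag(2, 2, 1, 2, 2, 2, 1, 2) and form L = D - A. The multiplicity of 0 as a Laplacian eigenvalue equals the number of connected components. The eigenvalues sum to 14, which equals trace(L) = 2|E|. The largest eigenvalue, 3.8478, is at most the vertex count 8.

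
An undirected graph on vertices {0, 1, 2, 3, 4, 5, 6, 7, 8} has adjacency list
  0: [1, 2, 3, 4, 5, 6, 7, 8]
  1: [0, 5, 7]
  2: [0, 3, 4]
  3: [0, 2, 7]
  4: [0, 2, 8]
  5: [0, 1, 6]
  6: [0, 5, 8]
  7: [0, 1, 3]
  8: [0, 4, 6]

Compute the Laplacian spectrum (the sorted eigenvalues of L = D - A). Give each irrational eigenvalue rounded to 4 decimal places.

[0, 1.5858, 1.5858, 3, 3, 4.4142, 4.4142, 5, 9]

With the vertex order [0, 1, 2, 3, 4, 5, 6, 7, 8], the degrees are [8, 3, 3, 3, 3, 3, 3, 3, 3], giving D = diag(8, 3, 3, 3, 3, 3, 3, 3, 3) and L = D - A. The multiplicity of 0 as a Laplacian eigenvalue equals the number of connected components.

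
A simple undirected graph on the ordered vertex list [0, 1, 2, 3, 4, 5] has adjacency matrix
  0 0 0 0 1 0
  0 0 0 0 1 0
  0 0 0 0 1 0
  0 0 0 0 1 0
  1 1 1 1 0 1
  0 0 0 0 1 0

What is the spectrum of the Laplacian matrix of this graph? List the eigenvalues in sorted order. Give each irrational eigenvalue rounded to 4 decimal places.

[0, 1, 1, 1, 1, 6]

With the vertex order [0, 1, 2, 3, 4, 5], the degrees are [1, 1, 1, 1, 5, 1], giving D = diag(1, 1, 1, 1, 5, 1) and L = D - A. The multiplicity of 0 as a Laplacian eigenvalue equals the number of connected components. The single zero eigenvalue shows the graph is connected. By the matrix-tree theorem the graph has (1/6) * product of the nonzero eigenvalues = 1 spanning tree. The largest eigenvalue, 6, is at most the vertex count 6.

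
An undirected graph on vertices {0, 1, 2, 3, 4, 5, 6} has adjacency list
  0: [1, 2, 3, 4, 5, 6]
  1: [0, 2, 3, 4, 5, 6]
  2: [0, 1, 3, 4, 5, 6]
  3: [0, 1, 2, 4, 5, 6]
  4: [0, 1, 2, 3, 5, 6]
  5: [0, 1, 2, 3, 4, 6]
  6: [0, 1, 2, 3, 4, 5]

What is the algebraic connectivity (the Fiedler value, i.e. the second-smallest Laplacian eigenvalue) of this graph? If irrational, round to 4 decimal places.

7

Each diagonal entry of L is the vertex degree and each off-diagonal entry is -1 where an edge is present, 0 otherwise; in the order [0, 1, 2, 3, 4, 5, 6] the diagonal is [6, 6, 6, 6, 6, 6, 6]. The sorted Laplacian eigenvalues are [0, 7, 7, 7, 7, 7, 7]; the algebraic connectivity is the second entry, 7. The largest eigenvalue, 7, is at most the vertex count 7.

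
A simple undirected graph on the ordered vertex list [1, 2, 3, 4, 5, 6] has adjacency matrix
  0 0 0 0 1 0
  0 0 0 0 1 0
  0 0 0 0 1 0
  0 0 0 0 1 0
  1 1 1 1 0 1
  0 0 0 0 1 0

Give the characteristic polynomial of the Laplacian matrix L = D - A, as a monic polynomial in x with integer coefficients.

Reading degrees in the order [1, 2, 3, 4, 5, 6] gives [1, 1, 1, 1, 5, 1]; set D = diag(1, 1, 1, 1, 5, 1) and form L = D - A. The eigenvalues of L are [0, 1, 1, 1, 1, 6]; the characteristic polynomial is the product of (x - lambda_i), which multiplies out to x^6 - 10x^5 + 30x^4 - 40x^3 + 25x^2 - 6x. Since p(0) = det(-L) = 0, x divides p(x). By the matrix-tree theorem the graph has (1/6) * product of the nonzero eigenvalues = 1 spanning tree.

x^6 - 10x^5 + 30x^4 - 40x^3 + 25x^2 - 6x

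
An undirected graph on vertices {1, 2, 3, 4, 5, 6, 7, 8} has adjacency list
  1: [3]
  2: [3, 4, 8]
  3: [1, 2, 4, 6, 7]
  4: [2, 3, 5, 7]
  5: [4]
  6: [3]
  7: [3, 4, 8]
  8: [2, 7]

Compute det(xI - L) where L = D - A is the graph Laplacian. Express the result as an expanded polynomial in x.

x^8 - 20x^7 + 157x^6 - 620x^5 + 1319x^4 - 1504x^3 + 859x^2 - 192x

Reading degrees in the order [1, 2, 3, 4, 5, 6, 7, 8] gives [1, 3, 5, 4, 1, 1, 3, 2]; set D = diag(1, 3, 5, 4, 1, 1, 3, 2) and form L = D - A. L has integer entries, so p(x) = det(xI - L) has integer coefficients. Expanding the determinant yields x^8 - 20x^7 + 157x^6 - 620x^5 + 1319x^4 - 1504x^3 + 859x^2 - 192x. Since p(0) = det(-L) = 0, x divides p(x).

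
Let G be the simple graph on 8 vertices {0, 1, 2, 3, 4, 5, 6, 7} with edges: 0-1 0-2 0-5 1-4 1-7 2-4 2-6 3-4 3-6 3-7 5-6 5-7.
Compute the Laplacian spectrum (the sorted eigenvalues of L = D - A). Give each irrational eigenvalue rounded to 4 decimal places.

Reading degrees in the order [0, 1, 2, 3, 4, 5, 6, 7] gives [3, 3, 3, 3, 3, 3, 3, 3]; set D = diag(3, 3, 3, 3, 3, 3, 3, 3) and form L = D - A. L is symmetric positive semidefinite, so every eigenvalue is real and nonnegative. The single zero eigenvalue shows the graph is connected.

[0, 2, 2, 2, 4, 4, 4, 6]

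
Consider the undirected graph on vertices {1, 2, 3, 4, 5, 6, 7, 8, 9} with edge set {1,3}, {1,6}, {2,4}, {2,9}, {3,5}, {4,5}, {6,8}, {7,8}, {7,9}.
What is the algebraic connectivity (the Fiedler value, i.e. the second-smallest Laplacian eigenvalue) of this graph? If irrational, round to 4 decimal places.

Each diagonal entry of L is the vertex degree and each off-diagonal entry is -1 where an edge is present, 0 otherwise; in the order [1, 2, 3, 4, 5, 6, 7, 8, 9] the diagonal is [2, 2, 2, 2, 2, 2, 2, 2, 2]. The sorted Laplacian eigenvalues are [0, 0.4679, 0.4679, 1.6527, 1.6527, 3, 3, 3.8794, 3.8794]; the algebraic connectivity is the second entry, 0.4679. There is one zero in the spectrum, matching the 1 component.

0.4679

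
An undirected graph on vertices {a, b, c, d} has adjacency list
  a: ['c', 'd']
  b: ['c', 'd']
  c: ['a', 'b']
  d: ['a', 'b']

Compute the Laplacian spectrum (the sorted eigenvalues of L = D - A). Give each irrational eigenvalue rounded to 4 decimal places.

Reading degrees in the order [a, b, c, d] gives [2, 2, 2, 2]; set D = diag(2, 2, 2, 2) and form L = D - A. The multiplicity of 0 as a Laplacian eigenvalue equals the number of connected components. The single zero eigenvalue shows the graph is connected. The eigenvalues sum to 8, which equals trace(L) = 2|E|.

[0, 2, 2, 4]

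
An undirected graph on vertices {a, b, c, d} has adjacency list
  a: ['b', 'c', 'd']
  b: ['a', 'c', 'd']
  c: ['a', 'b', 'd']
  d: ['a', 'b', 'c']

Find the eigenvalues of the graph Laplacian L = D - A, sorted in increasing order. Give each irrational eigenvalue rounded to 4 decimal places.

Reading degrees in the order [a, b, c, d] gives [3, 3, 3, 3]; set D = diag(3, 3, 3, 3) and form L = D - A. Diagonalising L (or applying a numerical eigensolver to the 4x4 matrix) gives the spectrum above. The single zero eigenvalue shows the graph is connected. By the matrix-tree theorem the graph has (1/4) * product of the nonzero eigenvalues = 16 spanning trees.

[0, 4, 4, 4]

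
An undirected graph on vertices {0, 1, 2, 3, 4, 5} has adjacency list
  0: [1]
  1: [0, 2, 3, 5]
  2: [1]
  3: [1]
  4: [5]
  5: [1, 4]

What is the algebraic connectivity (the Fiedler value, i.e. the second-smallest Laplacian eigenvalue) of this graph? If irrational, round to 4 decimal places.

0.4859

Each diagonal entry of L is the vertex degree and each off-diagonal entry is -1 where an edge is present, 0 otherwise; in the order [0, 1, 2, 3, 4, 5] the diagonal is [1, 4, 1, 1, 1, 2]. The sorted Laplacian eigenvalues are [0, 0.4859, 1, 1, 2.4280, 5.0861]; the algebraic connectivity is the second entry, 0.4859. By the matrix-tree theorem the graph has (1/6) * product of the nonzero eigenvalues = 1 spanning tree. The eigenvalues sum to 10, which equals trace(L) = 2|E|.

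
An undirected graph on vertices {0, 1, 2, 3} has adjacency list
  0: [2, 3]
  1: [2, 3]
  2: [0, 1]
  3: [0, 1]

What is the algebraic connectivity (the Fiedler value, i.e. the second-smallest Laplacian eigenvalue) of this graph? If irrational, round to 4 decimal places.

Reading degrees in the order [0, 1, 2, 3] gives [2, 2, 2, 2]; set D = diag(2, 2, 2, 2) and form L = D - A. The smallest Laplacian eigenvalue is always 0. The next one, lambda_2 = 2, measures how hard the graph is to disconnect: larger values mean better connectivity. There is one zero in the spectrum, matching the 1 component. The eigenvalues sum to 8, which equals trace(L) = 2|E|.

2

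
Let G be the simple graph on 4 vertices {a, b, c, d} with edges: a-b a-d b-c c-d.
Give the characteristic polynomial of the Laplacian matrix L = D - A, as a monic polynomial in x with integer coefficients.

x^4 - 8x^3 + 20x^2 - 16x

Reading degrees in the order [a, b, c, d] gives [2, 2, 2, 2]; set D = diag(2, 2, 2, 2) and form L = D - A. L has integer entries, so p(x) = det(xI - L) has integer coefficients. Expanding the determinant yields x^4 - 8x^3 + 20x^2 - 16x. The constant term is 0 because L is singular (the all-ones vector lies in its kernel). There is one zero in the spectrum, matching the 1 component.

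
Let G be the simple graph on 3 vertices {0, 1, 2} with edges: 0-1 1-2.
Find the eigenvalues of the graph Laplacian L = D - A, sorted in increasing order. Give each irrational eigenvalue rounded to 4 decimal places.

[0, 1, 3]

With the vertex order [0, 1, 2], the degrees are [1, 2, 1], giving D = diag(1, 2, 1) and L = D - A. Diagonalising L (or applying a numerical eigensolver to the 3x3 matrix) gives the spectrum above. The single zero eigenvalue shows the graph is connected. The eigenvalues sum to 4, which equals trace(L) = 2|E|.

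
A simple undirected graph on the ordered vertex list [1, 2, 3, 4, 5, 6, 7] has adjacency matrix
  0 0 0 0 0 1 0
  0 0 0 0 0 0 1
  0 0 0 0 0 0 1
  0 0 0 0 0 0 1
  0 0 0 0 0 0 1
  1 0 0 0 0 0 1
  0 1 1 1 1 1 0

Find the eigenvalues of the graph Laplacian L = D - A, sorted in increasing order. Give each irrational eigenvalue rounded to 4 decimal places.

[0, 0.4659, 1, 1, 1, 2.4827, 6.0514]

With the vertex order [1, 2, 3, 4, 5, 6, 7], the degrees are [1, 1, 1, 1, 1, 2, 5], giving D = diag(1, 1, 1, 1, 1, 2, 5) and L = D - A. L is symmetric positive semidefinite, so every eigenvalue is real and nonnegative. By the matrix-tree theorem the graph has (1/7) * product of the nonzero eigenvalues = 1 spanning tree. The largest eigenvalue, 6.0514, is at most the vertex count 7.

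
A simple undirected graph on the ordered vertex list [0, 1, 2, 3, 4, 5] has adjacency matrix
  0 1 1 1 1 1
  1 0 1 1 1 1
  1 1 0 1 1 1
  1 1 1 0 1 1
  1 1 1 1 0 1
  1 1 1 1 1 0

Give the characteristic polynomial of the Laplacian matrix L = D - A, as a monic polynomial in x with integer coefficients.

x^6 - 30x^5 + 360x^4 - 2160x^3 + 6480x^2 - 7776x

Each diagonal entry of L is the vertex degree and each off-diagonal entry is -1 where an edge is present, 0 otherwise; in the order [0, 1, 2, 3, 4, 5] the diagonal is [5, 5, 5, 5, 5, 5]. L has integer entries, so p(x) = det(xI - L) has integer coefficients. Expanding the determinant yields x^6 - 30x^5 + 360x^4 - 2160x^3 + 6480x^2 - 7776x. Since p(0) = det(-L) = 0, x divides p(x). By the matrix-tree theorem the graph has (1/6) * product of the nonzero eigenvalues = 1296 spanning trees.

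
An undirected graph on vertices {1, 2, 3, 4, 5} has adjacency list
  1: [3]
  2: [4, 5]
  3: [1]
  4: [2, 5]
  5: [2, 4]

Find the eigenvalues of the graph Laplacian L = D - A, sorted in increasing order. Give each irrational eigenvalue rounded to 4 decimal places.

[0, 0, 2, 3, 3]

With the vertex order [1, 2, 3, 4, 5], the degrees are [1, 2, 1, 2, 2], giving D = diag(1, 2, 1, 2, 2) and L = D - A. Since every row of L sums to 0, the all-ones vector is in the kernel and 0 is an eigenvalue. The 2 zero eigenvalues correspond to the 2 connected components. The largest eigenvalue, 3, is at most the vertex count 5. The eigenvalues sum to 8, which equals trace(L) = 2|E|.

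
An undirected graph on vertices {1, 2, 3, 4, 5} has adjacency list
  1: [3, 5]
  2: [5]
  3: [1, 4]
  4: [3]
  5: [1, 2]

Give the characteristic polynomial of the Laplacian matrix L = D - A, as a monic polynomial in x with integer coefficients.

Reading degrees in the order [1, 2, 3, 4, 5] gives [2, 1, 2, 1, 2]; set D = diag(2, 1, 2, 1, 2) and form L = D - A. Computing det(xI - L) by cofactor expansion (or equivalently via sum-over-permutations) gives x^5 - 8x^4 + 21x^3 - 20x^2 + 5x. Since p(0) = det(-L) = 0, x divides p(x). By the matrix-tree theorem the graph has (1/5) * product of the nonzero eigenvalues = 1 spanning tree.

x^5 - 8x^4 + 21x^3 - 20x^2 + 5x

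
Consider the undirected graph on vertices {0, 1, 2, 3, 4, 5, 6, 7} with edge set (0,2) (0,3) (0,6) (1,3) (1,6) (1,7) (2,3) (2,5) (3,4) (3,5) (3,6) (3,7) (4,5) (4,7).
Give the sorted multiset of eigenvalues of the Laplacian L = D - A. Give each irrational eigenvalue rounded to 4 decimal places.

Reading degrees in the order [0, 1, 2, 3, 4, 5, 6, 7] gives [3, 3, 3, 7, 3, 3, 3, 3]; set D = diag(3, 3, 3, 7, 3, 3, 3, 3) and form L = D - A. Diagonalising L (or applying a numerical eigensolver to the 8x8 matrix) gives the spectrum above. The eigenvalues sum to 28, which equals trace(L) = 2|E|.

[0, 1.7530, 1.7530, 3.4450, 3.4450, 4.8019, 4.8019, 8]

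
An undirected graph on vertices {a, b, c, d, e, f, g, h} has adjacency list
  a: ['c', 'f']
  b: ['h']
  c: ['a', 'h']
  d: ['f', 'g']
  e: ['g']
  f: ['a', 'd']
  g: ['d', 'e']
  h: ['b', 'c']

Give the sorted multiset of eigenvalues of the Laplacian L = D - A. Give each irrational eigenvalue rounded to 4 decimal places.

[0, 0.1522, 0.5858, 1.2346, 2, 2.7654, 3.4142, 3.8478]

Each diagonal entry of L is the vertex degree and each off-diagonal entry is -1 where an edge is present, 0 otherwise; in the order [a, b, c, d, e, f, g, h] the diagonal is [2, 1, 2, 2, 1, 2, 2, 2]. L is symmetric positive semidefinite, so every eigenvalue is real and nonnegative. The largest eigenvalue, 3.8478, is at most the vertex count 8.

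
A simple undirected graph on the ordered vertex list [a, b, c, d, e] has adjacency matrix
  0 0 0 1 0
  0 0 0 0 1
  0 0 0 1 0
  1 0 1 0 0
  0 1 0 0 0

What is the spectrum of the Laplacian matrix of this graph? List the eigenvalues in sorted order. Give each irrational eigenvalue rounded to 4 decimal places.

With the vertex order [a, b, c, d, e], the degrees are [1, 1, 1, 2, 1], giving D = diag(1, 1, 1, 2, 1) and L = D - A. Diagonalising L (or applying a numerical eigensolver to the 5x5 matrix) gives the spectrum above. The 2 zero eigenvalues correspond to the 2 connected components.

[0, 0, 1, 2, 3]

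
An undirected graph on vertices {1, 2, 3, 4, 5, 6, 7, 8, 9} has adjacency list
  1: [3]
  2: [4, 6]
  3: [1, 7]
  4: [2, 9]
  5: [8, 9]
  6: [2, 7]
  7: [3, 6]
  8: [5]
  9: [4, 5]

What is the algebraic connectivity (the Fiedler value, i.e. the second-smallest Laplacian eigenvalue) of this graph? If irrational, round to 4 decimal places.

0.1206

Reading degrees in the order [1, 2, 3, 4, 5, 6, 7, 8, 9] gives [1, 2, 2, 2, 2, 2, 2, 1, 2]; set D = diag(1, 2, 2, 2, 2, 2, 2, 1, 2) and form L = D - A. The sorted Laplacian eigenvalues are [0, 0.1206, 0.4679, 1, 1.6527, 2.3473, 3, 3.5321, 3.8794]; the algebraic connectivity is the second entry, 0.1206. By the matrix-tree theorem the graph has (1/9) * product of the nonzero eigenvalues = 1 spanning tree.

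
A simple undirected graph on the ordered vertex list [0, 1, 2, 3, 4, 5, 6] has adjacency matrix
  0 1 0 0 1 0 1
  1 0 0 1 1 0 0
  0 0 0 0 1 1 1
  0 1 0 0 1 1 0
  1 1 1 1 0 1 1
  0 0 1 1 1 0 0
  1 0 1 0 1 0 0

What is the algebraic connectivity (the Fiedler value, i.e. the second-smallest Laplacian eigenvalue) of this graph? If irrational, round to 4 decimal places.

Reading degrees in the order [0, 1, 2, 3, 4, 5, 6] gives [3, 3, 3, 3, 6, 3, 3]; set D = diag(3, 3, 3, 3, 6, 3, 3) and form L = D - A. The sorted Laplacian eigenvalues are [0, 2, 2, 4, 4, 5, 7]; the algebraic connectivity is the second entry, 2. There is one zero in the spectrum, matching the 1 component.

2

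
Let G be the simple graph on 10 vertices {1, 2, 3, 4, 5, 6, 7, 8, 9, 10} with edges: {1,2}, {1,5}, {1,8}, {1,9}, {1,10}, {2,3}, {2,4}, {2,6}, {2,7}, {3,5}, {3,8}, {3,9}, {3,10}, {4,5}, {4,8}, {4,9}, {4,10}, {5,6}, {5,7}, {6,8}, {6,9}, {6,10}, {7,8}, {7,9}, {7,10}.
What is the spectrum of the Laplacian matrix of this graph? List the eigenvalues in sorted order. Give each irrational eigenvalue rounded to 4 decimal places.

Each diagonal entry of L is the vertex degree and each off-diagonal entry is -1 where an edge is present, 0 otherwise; in the order [1, 2, 3, 4, 5, 6, 7, 8, 9, 10] the diagonal is [5, 5, 5, 5, 5, 5, 5, 5, 5, 5]. The multiplicity of 0 as a Laplacian eigenvalue equals the number of connected components. The single zero eigenvalue shows the graph is connected. There is one zero in the spectrum, matching the 1 component.

[0, 5, 5, 5, 5, 5, 5, 5, 5, 10]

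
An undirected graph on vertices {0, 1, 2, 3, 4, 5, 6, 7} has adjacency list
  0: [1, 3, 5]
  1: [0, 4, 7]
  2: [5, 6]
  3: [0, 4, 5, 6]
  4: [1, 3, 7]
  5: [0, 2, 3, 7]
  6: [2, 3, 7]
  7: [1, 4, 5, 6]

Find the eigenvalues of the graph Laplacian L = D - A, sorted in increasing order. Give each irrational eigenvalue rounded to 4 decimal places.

With the vertex order [0, 1, 2, 3, 4, 5, 6, 7], the degrees are [3, 3, 2, 4, 3, 4, 3, 4], giving D = diag(3, 3, 2, 4, 3, 4, 3, 4) and L = D - A. Diagonalising L (or applying a numerical eigensolver to the 8x8 matrix) gives the spectrum above. The single zero eigenvalue shows the graph is connected. The largest eigenvalue, 6.3604, is at most the vertex count 8.

[0, 1.3592, 2.4201, 3, 3.5389, 4, 5.3214, 6.3604]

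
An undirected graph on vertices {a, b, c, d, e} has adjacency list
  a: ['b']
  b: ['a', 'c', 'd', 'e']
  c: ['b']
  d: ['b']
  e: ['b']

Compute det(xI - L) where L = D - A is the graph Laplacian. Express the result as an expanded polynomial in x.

Reading degrees in the order [a, b, c, d, e] gives [1, 4, 1, 1, 1]; set D = diag(1, 4, 1, 1, 1) and form L = D - A. Computing det(xI - L) by cofactor expansion (or equivalently via sum-over-permutations) gives x^5 - 8x^4 + 18x^3 - 16x^2 + 5x. The constant term is 0 because L is singular (the all-ones vector lies in its kernel).

x^5 - 8x^4 + 18x^3 - 16x^2 + 5x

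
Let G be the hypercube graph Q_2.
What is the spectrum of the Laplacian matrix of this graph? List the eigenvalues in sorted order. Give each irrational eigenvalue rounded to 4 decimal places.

[0, 2, 2, 4]

The graph has 4 vertices and degree multiset [2, 2, 2, 2]; D is the diagonal matrix of degrees and L = D - A. Since every row of L sums to 0, the all-ones vector is in the kernel and 0 is an eigenvalue. The largest eigenvalue, 4, is at most the vertex count 4. There is one zero in the spectrum, matching the 1 component.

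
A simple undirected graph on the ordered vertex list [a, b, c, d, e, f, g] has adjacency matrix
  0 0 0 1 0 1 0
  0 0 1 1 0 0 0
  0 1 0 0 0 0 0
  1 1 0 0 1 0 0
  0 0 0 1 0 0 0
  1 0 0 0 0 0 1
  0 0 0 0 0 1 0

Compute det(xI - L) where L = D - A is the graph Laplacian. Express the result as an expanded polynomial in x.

With the vertex order [a, b, c, d, e, f, g], the degrees are [2, 2, 1, 3, 1, 2, 1], giving D = diag(2, 2, 1, 3, 1, 2, 1) and L = D - A. Computing det(xI - L) by cofactor expansion (or equivalently via sum-over-permutations) gives x^7 - 12x^6 + 54x^5 - 114x^4 + 115x^3 - 50x^2 + 7x. Since p(0) = det(-L) = 0, x divides p(x).

x^7 - 12x^6 + 54x^5 - 114x^4 + 115x^3 - 50x^2 + 7x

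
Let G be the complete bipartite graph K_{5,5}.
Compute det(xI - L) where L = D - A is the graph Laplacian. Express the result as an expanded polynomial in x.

The graph has 10 vertices and degree multiset [5, 5, 5, 5, 5, 5, 5, 5, 5, 5]; D is the diagonal matrix of degrees and L = D - A. L has integer entries, so p(x) = det(xI - L) has integer coefficients. Expanding the determinant yields x^10 - 50x^9 + 1100x^8 - 14000x^7 + 113750x^6 - 612500x^5 + 2187500x^4 - 5000000x^3 + 6640625x^2 - 3906250x. The coefficient of x^9 equals -trace(L) = -50, matching the sum of degrees. The eigenvalues sum to 50, which equals trace(L) = 2|E|.

x^10 - 50x^9 + 1100x^8 - 14000x^7 + 113750x^6 - 612500x^5 + 2187500x^4 - 5000000x^3 + 6640625x^2 - 3906250x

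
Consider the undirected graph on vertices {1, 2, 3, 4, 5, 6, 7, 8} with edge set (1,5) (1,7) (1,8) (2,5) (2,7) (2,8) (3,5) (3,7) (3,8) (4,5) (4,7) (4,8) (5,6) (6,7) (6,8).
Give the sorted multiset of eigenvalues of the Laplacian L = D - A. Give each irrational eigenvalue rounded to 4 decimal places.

[0, 3, 3, 3, 3, 5, 5, 8]

With the vertex order [1, 2, 3, 4, 5, 6, 7, 8], the degrees are [3, 3, 3, 3, 5, 3, 5, 5], giving D = diag(3, 3, 3, 3, 5, 3, 5, 5) and L = D - A. Diagonalising L (or applying a numerical eigensolver to the 8x8 matrix) gives the spectrum above. The single zero eigenvalue shows the graph is connected. The largest eigenvalue, 8, is at most the vertex count 8.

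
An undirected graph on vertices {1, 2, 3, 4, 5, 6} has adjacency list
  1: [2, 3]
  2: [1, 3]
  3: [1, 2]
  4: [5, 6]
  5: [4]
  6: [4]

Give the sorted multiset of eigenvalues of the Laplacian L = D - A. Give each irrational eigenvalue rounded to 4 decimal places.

[0, 0, 1, 3, 3, 3]

Each diagonal entry of L is the vertex degree and each off-diagonal entry is -1 where an edge is present, 0 otherwise; in the order [1, 2, 3, 4, 5, 6] the diagonal is [2, 2, 2, 2, 1, 1]. L is symmetric positive semidefinite, so every eigenvalue is real and nonnegative. The 2 zero eigenvalues correspond to the 2 connected components. There are 2 zeros in the spectrum, matching the 2 components.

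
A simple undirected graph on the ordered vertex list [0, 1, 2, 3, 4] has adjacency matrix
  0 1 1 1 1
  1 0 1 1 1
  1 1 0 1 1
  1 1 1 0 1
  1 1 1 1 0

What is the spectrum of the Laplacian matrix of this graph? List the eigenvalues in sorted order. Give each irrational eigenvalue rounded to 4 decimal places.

[0, 5, 5, 5, 5]

With the vertex order [0, 1, 2, 3, 4], the degrees are [4, 4, 4, 4, 4], giving D = diag(4, 4, 4, 4, 4) and L = D - A. Since every row of L sums to 0, the all-ones vector is in the kernel and 0 is an eigenvalue. The single zero eigenvalue shows the graph is connected. The largest eigenvalue, 5, is at most the vertex count 5. The eigenvalues sum to 20, which equals trace(L) = 2|E|.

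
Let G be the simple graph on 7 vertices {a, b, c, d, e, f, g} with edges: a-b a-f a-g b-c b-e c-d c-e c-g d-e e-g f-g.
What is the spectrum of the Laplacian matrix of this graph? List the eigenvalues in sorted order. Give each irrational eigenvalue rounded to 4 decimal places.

[0, 1.1153, 2.3651, 3.5659, 4, 5, 5.9537]

Reading degrees in the order [a, b, c, d, e, f, g] gives [3, 3, 4, 2, 4, 2, 4]; set D = diag(3, 3, 4, 2, 4, 2, 4) and form L = D - A. The multiplicity of 0 as a Laplacian eigenvalue equals the number of connected components. The single zero eigenvalue shows the graph is connected. The eigenvalues sum to 22, which equals trace(L) = 2|E|. The largest eigenvalue, 5.9537, is at most the vertex count 7.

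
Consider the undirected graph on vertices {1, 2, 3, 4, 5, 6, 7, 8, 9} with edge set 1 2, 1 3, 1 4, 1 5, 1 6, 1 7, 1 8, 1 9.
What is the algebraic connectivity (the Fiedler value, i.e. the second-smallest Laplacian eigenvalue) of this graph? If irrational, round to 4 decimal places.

Reading degrees in the order [1, 2, 3, 4, 5, 6, 7, 8, 9] gives [8, 1, 1, 1, 1, 1, 1, 1, 1]; set D = diag(8, 1, 1, 1, 1, 1, 1, 1, 1) and form L = D - A. The smallest Laplacian eigenvalue is always 0. The next one, lambda_2 = 1, measures how hard the graph is to disconnect: larger values mean better connectivity.

1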